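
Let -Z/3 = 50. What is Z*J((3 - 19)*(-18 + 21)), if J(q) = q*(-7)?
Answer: -50400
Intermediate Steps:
Z = -150 (Z = -3*50 = -150)
J(q) = -7*q
Z*J((3 - 19)*(-18 + 21)) = -(-1050)*(3 - 19)*(-18 + 21) = -(-1050)*(-16*3) = -(-1050)*(-48) = -150*336 = -50400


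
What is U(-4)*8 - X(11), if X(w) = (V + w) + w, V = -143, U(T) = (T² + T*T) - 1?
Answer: 369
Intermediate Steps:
U(T) = -1 + 2*T² (U(T) = (T² + T²) - 1 = 2*T² - 1 = -1 + 2*T²)
X(w) = -143 + 2*w (X(w) = (-143 + w) + w = -143 + 2*w)
U(-4)*8 - X(11) = (-1 + 2*(-4)²)*8 - (-143 + 2*11) = (-1 + 2*16)*8 - (-143 + 22) = (-1 + 32)*8 - 1*(-121) = 31*8 + 121 = 248 + 121 = 369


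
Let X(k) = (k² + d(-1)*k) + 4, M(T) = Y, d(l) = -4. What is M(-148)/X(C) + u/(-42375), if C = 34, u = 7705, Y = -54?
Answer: -1017817/4339200 ≈ -0.23456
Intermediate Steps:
M(T) = -54
X(k) = 4 + k² - 4*k (X(k) = (k² - 4*k) + 4 = 4 + k² - 4*k)
M(-148)/X(C) + u/(-42375) = -54/(4 + 34² - 4*34) + 7705/(-42375) = -54/(4 + 1156 - 136) + 7705*(-1/42375) = -54/1024 - 1541/8475 = -54*1/1024 - 1541/8475 = -27/512 - 1541/8475 = -1017817/4339200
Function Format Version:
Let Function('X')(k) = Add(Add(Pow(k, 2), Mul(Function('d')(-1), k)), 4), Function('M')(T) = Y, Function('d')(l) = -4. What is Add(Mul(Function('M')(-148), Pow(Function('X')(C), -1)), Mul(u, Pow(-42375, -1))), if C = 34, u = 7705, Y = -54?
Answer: Rational(-1017817, 4339200) ≈ -0.23456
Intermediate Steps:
Function('M')(T) = -54
Function('X')(k) = Add(4, Pow(k, 2), Mul(-4, k)) (Function('X')(k) = Add(Add(Pow(k, 2), Mul(-4, k)), 4) = Add(4, Pow(k, 2), Mul(-4, k)))
Add(Mul(Function('M')(-148), Pow(Function('X')(C), -1)), Mul(u, Pow(-42375, -1))) = Add(Mul(-54, Pow(Add(4, Pow(34, 2), Mul(-4, 34)), -1)), Mul(7705, Pow(-42375, -1))) = Add(Mul(-54, Pow(Add(4, 1156, -136), -1)), Mul(7705, Rational(-1, 42375))) = Add(Mul(-54, Pow(1024, -1)), Rational(-1541, 8475)) = Add(Mul(-54, Rational(1, 1024)), Rational(-1541, 8475)) = Add(Rational(-27, 512), Rational(-1541, 8475)) = Rational(-1017817, 4339200)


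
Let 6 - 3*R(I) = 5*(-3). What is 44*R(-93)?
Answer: 308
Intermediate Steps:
R(I) = 7 (R(I) = 2 - 5*(-3)/3 = 2 - ⅓*(-15) = 2 + 5 = 7)
44*R(-93) = 44*7 = 308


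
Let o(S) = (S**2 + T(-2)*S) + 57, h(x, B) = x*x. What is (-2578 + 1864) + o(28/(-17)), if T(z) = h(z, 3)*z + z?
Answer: -184329/289 ≈ -637.82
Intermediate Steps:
h(x, B) = x**2
T(z) = z + z**3 (T(z) = z**2*z + z = z**3 + z = z + z**3)
o(S) = 57 + S**2 - 10*S (o(S) = (S**2 + (-2 + (-2)**3)*S) + 57 = (S**2 + (-2 - 8)*S) + 57 = (S**2 - 10*S) + 57 = 57 + S**2 - 10*S)
(-2578 + 1864) + o(28/(-17)) = (-2578 + 1864) + (57 + (28/(-17))**2 - 280/(-17)) = -714 + (57 + (28*(-1/17))**2 - 280*(-1)/17) = -714 + (57 + (-28/17)**2 - 10*(-28/17)) = -714 + (57 + 784/289 + 280/17) = -714 + 22017/289 = -184329/289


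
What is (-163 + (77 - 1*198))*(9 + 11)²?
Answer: -113600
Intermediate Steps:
(-163 + (77 - 1*198))*(9 + 11)² = (-163 + (77 - 198))*20² = (-163 - 121)*400 = -284*400 = -113600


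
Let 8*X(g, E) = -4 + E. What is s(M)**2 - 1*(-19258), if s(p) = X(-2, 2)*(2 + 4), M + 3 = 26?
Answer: 77041/4 ≈ 19260.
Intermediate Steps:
X(g, E) = -1/2 + E/8 (X(g, E) = (-4 + E)/8 = -1/2 + E/8)
M = 23 (M = -3 + 26 = 23)
s(p) = -3/2 (s(p) = (-1/2 + (1/8)*2)*(2 + 4) = (-1/2 + 1/4)*6 = -1/4*6 = -3/2)
s(M)**2 - 1*(-19258) = (-3/2)**2 - 1*(-19258) = 9/4 + 19258 = 77041/4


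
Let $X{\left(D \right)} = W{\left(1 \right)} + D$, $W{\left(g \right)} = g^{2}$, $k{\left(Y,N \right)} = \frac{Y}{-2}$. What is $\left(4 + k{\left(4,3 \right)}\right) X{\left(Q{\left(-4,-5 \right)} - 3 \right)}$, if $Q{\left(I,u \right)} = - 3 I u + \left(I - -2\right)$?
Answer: $-128$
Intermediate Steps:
$k{\left(Y,N \right)} = - \frac{Y}{2}$ ($k{\left(Y,N \right)} = Y \left(- \frac{1}{2}\right) = - \frac{Y}{2}$)
$Q{\left(I,u \right)} = 2 + I - 3 I u$ ($Q{\left(I,u \right)} = - 3 I u + \left(I + 2\right) = - 3 I u + \left(2 + I\right) = 2 + I - 3 I u$)
$X{\left(D \right)} = 1 + D$ ($X{\left(D \right)} = 1^{2} + D = 1 + D$)
$\left(4 + k{\left(4,3 \right)}\right) X{\left(Q{\left(-4,-5 \right)} - 3 \right)} = \left(4 - 2\right) \left(1 - 65\right) = 2 \left(1 - 65\right) = 2 \left(-64\right) = -128$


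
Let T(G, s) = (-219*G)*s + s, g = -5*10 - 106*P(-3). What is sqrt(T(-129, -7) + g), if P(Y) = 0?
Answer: I*sqrt(197814) ≈ 444.76*I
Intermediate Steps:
g = -50 (g = -5*10 - 106*0 = -50 + 0 = -50)
T(G, s) = s - 219*G*s (T(G, s) = -219*G*s + s = s - 219*G*s)
sqrt(T(-129, -7) + g) = sqrt(-7*(1 - 219*(-129)) - 50) = sqrt(-7*(1 + 28251) - 50) = sqrt(-7*28252 - 50) = sqrt(-197764 - 50) = sqrt(-197814) = I*sqrt(197814)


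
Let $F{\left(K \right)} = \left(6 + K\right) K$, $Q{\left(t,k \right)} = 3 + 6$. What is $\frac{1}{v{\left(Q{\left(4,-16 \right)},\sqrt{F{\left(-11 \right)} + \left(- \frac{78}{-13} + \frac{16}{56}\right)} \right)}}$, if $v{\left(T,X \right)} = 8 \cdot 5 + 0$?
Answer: $\frac{1}{40} \approx 0.025$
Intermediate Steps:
$Q{\left(t,k \right)} = 9$
$F{\left(K \right)} = K \left(6 + K\right)$
$v{\left(T,X \right)} = 40$ ($v{\left(T,X \right)} = 40 + 0 = 40$)
$\frac{1}{v{\left(Q{\left(4,-16 \right)},\sqrt{F{\left(-11 \right)} + \left(- \frac{78}{-13} + \frac{16}{56}\right)} \right)}} = \frac{1}{40}$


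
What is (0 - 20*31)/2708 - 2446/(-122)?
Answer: 818516/41297 ≈ 19.820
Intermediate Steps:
(0 - 20*31)/2708 - 2446/(-122) = (0 - 620)*(1/2708) - 2446*(-1/122) = -620*1/2708 + 1223/61 = -155/677 + 1223/61 = 818516/41297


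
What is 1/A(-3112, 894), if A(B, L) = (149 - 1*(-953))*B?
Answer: -1/3429424 ≈ -2.9159e-7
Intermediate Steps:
A(B, L) = 1102*B (A(B, L) = (149 + 953)*B = 1102*B)
1/A(-3112, 894) = 1/(1102*(-3112)) = 1/(-3429424) = -1/3429424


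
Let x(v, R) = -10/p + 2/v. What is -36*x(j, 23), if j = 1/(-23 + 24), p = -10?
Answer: -108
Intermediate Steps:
j = 1 (j = 1/1 = 1)
x(v, R) = 1 + 2/v (x(v, R) = -10/(-10) + 2/v = -10*(-⅒) + 2/v = 1 + 2/v)
-36*x(j, 23) = -36*(2 + 1)/1 = -36*3 = -108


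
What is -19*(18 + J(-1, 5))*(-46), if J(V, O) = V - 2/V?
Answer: 16606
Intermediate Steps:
-19*(18 + J(-1, 5))*(-46) = -19*(18 + (-1 - 2/(-1)))*(-46) = -19*(18 + (-1 - 2*(-1)))*(-46) = -19*(18 + (-1 + 2))*(-46) = -19*(18 + 1)*(-46) = -19*19*(-46) = -361*(-46) = 16606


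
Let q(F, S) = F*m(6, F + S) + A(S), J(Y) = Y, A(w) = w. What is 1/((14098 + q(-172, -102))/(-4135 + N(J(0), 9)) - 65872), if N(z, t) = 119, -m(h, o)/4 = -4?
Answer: -1004/66138299 ≈ -1.5180e-5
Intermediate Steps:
m(h, o) = 16 (m(h, o) = -4*(-4) = 16)
q(F, S) = S + 16*F (q(F, S) = F*16 + S = 16*F + S = S + 16*F)
1/((14098 + q(-172, -102))/(-4135 + N(J(0), 9)) - 65872) = 1/((14098 + (-102 + 16*(-172)))/(-4135 + 119) - 65872) = 1/((14098 + (-102 - 2752))/(-4016) - 65872) = 1/((14098 - 2854)*(-1/4016) - 65872) = 1/(11244*(-1/4016) - 65872) = 1/(-2811/1004 - 65872) = 1/(-66138299/1004) = -1004/66138299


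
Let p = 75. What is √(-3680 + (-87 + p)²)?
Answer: 4*I*√221 ≈ 59.464*I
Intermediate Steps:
√(-3680 + (-87 + p)²) = √(-3680 + (-87 + 75)²) = √(-3680 + (-12)²) = √(-3680 + 144) = √(-3536) = 4*I*√221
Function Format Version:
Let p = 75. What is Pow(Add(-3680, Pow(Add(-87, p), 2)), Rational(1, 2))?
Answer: Mul(4, I, Pow(221, Rational(1, 2))) ≈ Mul(59.464, I)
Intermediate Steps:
Pow(Add(-3680, Pow(Add(-87, p), 2)), Rational(1, 2)) = Pow(Add(-3680, Pow(Add(-87, 75), 2)), Rational(1, 2)) = Pow(Add(-3680, Pow(-12, 2)), Rational(1, 2)) = Pow(Add(-3680, 144), Rational(1, 2)) = Pow(-3536, Rational(1, 2)) = Mul(4, I, Pow(221, Rational(1, 2)))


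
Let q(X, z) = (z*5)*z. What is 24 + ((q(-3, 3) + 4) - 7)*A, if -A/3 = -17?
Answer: 2166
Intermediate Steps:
q(X, z) = 5*z² (q(X, z) = (5*z)*z = 5*z²)
A = 51 (A = -3*(-17) = 51)
24 + ((q(-3, 3) + 4) - 7)*A = 24 + ((5*3² + 4) - 7)*51 = 24 + ((5*9 + 4) - 7)*51 = 24 + ((45 + 4) - 7)*51 = 24 + (49 - 7)*51 = 24 + 42*51 = 24 + 2142 = 2166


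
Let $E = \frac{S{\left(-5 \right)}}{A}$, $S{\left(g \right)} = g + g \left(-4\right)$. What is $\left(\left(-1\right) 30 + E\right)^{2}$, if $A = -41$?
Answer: $\frac{1550025}{1681} \approx 922.08$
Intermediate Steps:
$S{\left(g \right)} = - 3 g$ ($S{\left(g \right)} = g - 4 g = - 3 g$)
$E = - \frac{15}{41}$ ($E = \frac{\left(-3\right) \left(-5\right)}{-41} = 15 \left(- \frac{1}{41}\right) = - \frac{15}{41} \approx -0.36585$)
$\left(\left(-1\right) 30 + E\right)^{2} = \left(\left(-1\right) 30 - \frac{15}{41}\right)^{2} = \left(-30 - \frac{15}{41}\right)^{2} = \left(- \frac{1245}{41}\right)^{2} = \frac{1550025}{1681}$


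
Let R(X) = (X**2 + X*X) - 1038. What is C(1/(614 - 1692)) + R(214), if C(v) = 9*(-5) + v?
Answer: 97568701/1078 ≈ 90509.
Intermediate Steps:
C(v) = -45 + v
R(X) = -1038 + 2*X**2 (R(X) = (X**2 + X**2) - 1038 = 2*X**2 - 1038 = -1038 + 2*X**2)
C(1/(614 - 1692)) + R(214) = (-45 + 1/(614 - 1692)) + (-1038 + 2*214**2) = (-45 + 1/(-1078)) + (-1038 + 2*45796) = (-45 - 1/1078) + (-1038 + 91592) = -48511/1078 + 90554 = 97568701/1078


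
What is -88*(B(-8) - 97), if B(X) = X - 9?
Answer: 10032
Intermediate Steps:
B(X) = -9 + X
-88*(B(-8) - 97) = -88*((-9 - 8) - 97) = -88*(-17 - 97) = -88*(-114) = 10032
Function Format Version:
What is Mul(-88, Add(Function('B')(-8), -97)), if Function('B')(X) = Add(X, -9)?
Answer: 10032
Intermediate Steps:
Function('B')(X) = Add(-9, X)
Mul(-88, Add(Function('B')(-8), -97)) = Mul(-88, Add(Add(-9, -8), -97)) = Mul(-88, Add(-17, -97)) = Mul(-88, -114) = 10032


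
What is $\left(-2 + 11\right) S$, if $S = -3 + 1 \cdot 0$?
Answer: $-27$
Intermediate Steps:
$S = -3$ ($S = -3 + 0 = -3$)
$\left(-2 + 11\right) S = \left(-2 + 11\right) \left(-3\right) = 9 \left(-3\right) = -27$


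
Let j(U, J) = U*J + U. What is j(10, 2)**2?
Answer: 900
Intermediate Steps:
j(U, J) = U + J*U (j(U, J) = J*U + U = U + J*U)
j(10, 2)**2 = (10*(1 + 2))**2 = (10*3)**2 = 30**2 = 900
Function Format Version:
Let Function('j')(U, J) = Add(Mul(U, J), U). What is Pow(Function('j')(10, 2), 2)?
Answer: 900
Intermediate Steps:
Function('j')(U, J) = Add(U, Mul(J, U)) (Function('j')(U, J) = Add(Mul(J, U), U) = Add(U, Mul(J, U)))
Pow(Function('j')(10, 2), 2) = Pow(Mul(10, Add(1, 2)), 2) = Pow(Mul(10, 3), 2) = Pow(30, 2) = 900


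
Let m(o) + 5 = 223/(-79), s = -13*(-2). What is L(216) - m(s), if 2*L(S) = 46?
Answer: 2435/79 ≈ 30.823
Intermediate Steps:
L(S) = 23 (L(S) = (½)*46 = 23)
s = 26
m(o) = -618/79 (m(o) = -5 + 223/(-79) = -5 + 223*(-1/79) = -5 - 223/79 = -618/79)
L(216) - m(s) = 23 - 1*(-618/79) = 23 + 618/79 = 2435/79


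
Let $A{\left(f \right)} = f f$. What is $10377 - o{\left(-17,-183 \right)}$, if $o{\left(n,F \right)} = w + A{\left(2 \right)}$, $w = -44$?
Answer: $10417$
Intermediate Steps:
$A{\left(f \right)} = f^{2}$
$o{\left(n,F \right)} = -40$ ($o{\left(n,F \right)} = -44 + 2^{2} = -44 + 4 = -40$)
$10377 - o{\left(-17,-183 \right)} = 10377 - -40 = 10377 + 40 = 10417$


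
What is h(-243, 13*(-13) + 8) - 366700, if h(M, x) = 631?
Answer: -366069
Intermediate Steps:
h(-243, 13*(-13) + 8) - 366700 = 631 - 366700 = -366069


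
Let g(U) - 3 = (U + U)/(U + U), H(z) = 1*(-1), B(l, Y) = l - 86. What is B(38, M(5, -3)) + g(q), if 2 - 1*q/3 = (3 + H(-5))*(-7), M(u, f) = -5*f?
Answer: -44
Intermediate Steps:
B(l, Y) = -86 + l
H(z) = -1
q = 48 (q = 6 - 3*(3 - 1)*(-7) = 6 - 6*(-7) = 6 - 3*(-14) = 6 + 42 = 48)
g(U) = 4 (g(U) = 3 + (U + U)/(U + U) = 3 + (2*U)/((2*U)) = 3 + (2*U)*(1/(2*U)) = 3 + 1 = 4)
B(38, M(5, -3)) + g(q) = (-86 + 38) + 4 = -48 + 4 = -44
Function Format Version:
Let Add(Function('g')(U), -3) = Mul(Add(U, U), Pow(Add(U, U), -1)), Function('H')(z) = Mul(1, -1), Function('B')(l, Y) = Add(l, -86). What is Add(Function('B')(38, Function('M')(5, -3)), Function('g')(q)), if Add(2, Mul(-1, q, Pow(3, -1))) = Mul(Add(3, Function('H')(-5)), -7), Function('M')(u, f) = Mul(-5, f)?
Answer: -44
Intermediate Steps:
Function('B')(l, Y) = Add(-86, l)
Function('H')(z) = -1
q = 48 (q = Add(6, Mul(-3, Mul(Add(3, -1), -7))) = Add(6, Mul(-3, Mul(2, -7))) = Add(6, Mul(-3, -14)) = Add(6, 42) = 48)
Function('g')(U) = 4 (Function('g')(U) = Add(3, Mul(Add(U, U), Pow(Add(U, U), -1))) = Add(3, Mul(Mul(2, U), Pow(Mul(2, U), -1))) = Add(3, Mul(Mul(2, U), Mul(Rational(1, 2), Pow(U, -1)))) = Add(3, 1) = 4)
Add(Function('B')(38, Function('M')(5, -3)), Function('g')(q)) = Add(Add(-86, 38), 4) = Add(-48, 4) = -44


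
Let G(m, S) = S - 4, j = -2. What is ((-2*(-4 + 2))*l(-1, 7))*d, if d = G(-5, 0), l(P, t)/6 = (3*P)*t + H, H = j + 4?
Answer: 1824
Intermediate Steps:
H = 2 (H = -2 + 4 = 2)
G(m, S) = -4 + S
l(P, t) = 12 + 18*P*t (l(P, t) = 6*((3*P)*t + 2) = 6*(3*P*t + 2) = 6*(2 + 3*P*t) = 12 + 18*P*t)
d = -4 (d = -4 + 0 = -4)
((-2*(-4 + 2))*l(-1, 7))*d = ((-2*(-4 + 2))*(12 + 18*(-1)*7))*(-4) = ((-2*(-2))*(12 - 126))*(-4) = (4*(-114))*(-4) = -456*(-4) = 1824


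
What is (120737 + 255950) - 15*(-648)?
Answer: 386407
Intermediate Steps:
(120737 + 255950) - 15*(-648) = 376687 + 9720 = 386407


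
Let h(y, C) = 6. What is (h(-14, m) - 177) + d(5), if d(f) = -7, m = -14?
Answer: -178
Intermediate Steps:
(h(-14, m) - 177) + d(5) = (6 - 177) - 7 = -171 - 7 = -178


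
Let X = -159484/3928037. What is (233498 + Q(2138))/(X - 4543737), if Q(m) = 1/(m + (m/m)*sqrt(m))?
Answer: -1960032434109399/38141105935790161 + 3928037*sqrt(2138)/81545684490719364218 ≈ -0.051389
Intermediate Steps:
X = -159484/3928037 (X = -159484*1/3928037 = -159484/3928037 ≈ -0.040601)
Q(m) = 1/(m + sqrt(m)) (Q(m) = 1/(m + 1*sqrt(m)) = 1/(m + sqrt(m)))
(233498 + Q(2138))/(X - 4543737) = (233498 + 2138/(2138**2 + 2138**(3/2)))/(-159484/3928037 - 4543737) = (233498 + 2138/(4571044 + 2138*sqrt(2138)))/(-17847967213753/3928037) = (233498 + 2138/(4571044 + 2138*sqrt(2138)))*(-3928037/17847967213753) = -917188783426/17847967213753 - 8398143106/(17847967213753*(4571044 + 2138*sqrt(2138)))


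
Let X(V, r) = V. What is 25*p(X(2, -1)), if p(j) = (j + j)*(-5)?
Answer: -500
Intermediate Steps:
p(j) = -10*j (p(j) = (2*j)*(-5) = -10*j)
25*p(X(2, -1)) = 25*(-10*2) = 25*(-20) = -500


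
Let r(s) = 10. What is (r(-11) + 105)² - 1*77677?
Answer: -64452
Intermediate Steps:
(r(-11) + 105)² - 1*77677 = (10 + 105)² - 1*77677 = 115² - 77677 = 13225 - 77677 = -64452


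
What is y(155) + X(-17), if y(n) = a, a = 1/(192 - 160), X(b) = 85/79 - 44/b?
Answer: 158815/42976 ≈ 3.6954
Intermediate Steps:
X(b) = 85/79 - 44/b (X(b) = 85*(1/79) - 44/b = 85/79 - 44/b)
a = 1/32 ≈ 0.031250
y(n) = 1/32
y(155) + X(-17) = 1/32 + (85/79 - 44/(-17)) = 1/32 + (85/79 - 44*(-1/17)) = 1/32 + (85/79 + 44/17) = 1/32 + 4921/1343 = 158815/42976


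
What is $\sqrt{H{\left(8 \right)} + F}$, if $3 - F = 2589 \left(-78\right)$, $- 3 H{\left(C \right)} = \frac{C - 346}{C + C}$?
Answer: $\frac{\sqrt{29081094}}{12} \approx 449.39$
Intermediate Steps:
$H{\left(C \right)} = - \frac{-346 + C}{6 C}$ ($H{\left(C \right)} = - \frac{\left(C - 346\right) \frac{1}{C + C}}{3} = - \frac{\left(-346 + C\right) \frac{1}{2 C}}{3} = - \frac{\frac{1}{2} \frac{1}{C} \left(-346 + C\right)}{3} = - \frac{-346 + C}{6 C}$)
$F = 201945$ ($F = 3 - 2589 \left(-78\right) = 3 - -201942 = 3 + 201942 = 201945$)
$\sqrt{H{\left(8 \right)} + F} = \sqrt{\frac{346 - 8}{6 \cdot 8} + 201945} = \sqrt{\frac{1}{6} \cdot \frac{1}{8} \left(346 - 8\right) + 201945} = \sqrt{\frac{1}{6} \cdot \frac{1}{8} \cdot 338 + 201945} = \sqrt{\frac{169}{24} + 201945} = \sqrt{\frac{4846849}{24}} = \frac{\sqrt{29081094}}{12}$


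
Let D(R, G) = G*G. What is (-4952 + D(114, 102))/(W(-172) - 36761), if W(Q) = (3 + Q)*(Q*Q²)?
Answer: 5452/859910951 ≈ 6.3402e-6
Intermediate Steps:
D(R, G) = G²
W(Q) = Q³*(3 + Q) (W(Q) = (3 + Q)*Q³ = Q³*(3 + Q))
(-4952 + D(114, 102))/(W(-172) - 36761) = (-4952 + 102²)/((-172)³*(3 - 172) - 36761) = (-4952 + 10404)/(-5088448*(-169) - 36761) = 5452/(859947712 - 36761) = 5452/859910951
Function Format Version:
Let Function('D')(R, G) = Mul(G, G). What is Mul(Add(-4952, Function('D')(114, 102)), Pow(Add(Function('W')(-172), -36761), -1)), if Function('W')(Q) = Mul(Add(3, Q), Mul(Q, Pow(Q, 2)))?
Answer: Rational(5452, 859910951) ≈ 6.3402e-6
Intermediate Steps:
Function('D')(R, G) = Pow(G, 2)
Function('W')(Q) = Mul(Pow(Q, 3), Add(3, Q)) (Function('W')(Q) = Mul(Add(3, Q), Pow(Q, 3)) = Mul(Pow(Q, 3), Add(3, Q)))
Mul(Add(-4952, Function('D')(114, 102)), Pow(Add(Function('W')(-172), -36761), -1)) = Mul(Add(-4952, Pow(102, 2)), Pow(Add(Mul(Pow(-172, 3), Add(3, -172)), -36761), -1)) = Mul(Add(-4952, 10404), Pow(Add(Mul(-5088448, -169), -36761), -1)) = Mul(5452, Pow(Add(859947712, -36761), -1)) = Mul(5452, Pow(859910951, -1)) = Mul(5452, Rational(1, 859910951)) = Rational(5452, 859910951)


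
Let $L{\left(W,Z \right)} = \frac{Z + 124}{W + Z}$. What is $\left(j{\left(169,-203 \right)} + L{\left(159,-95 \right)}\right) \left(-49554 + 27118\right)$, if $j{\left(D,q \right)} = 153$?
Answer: $- \frac{55085989}{16} \approx -3.4429 \cdot 10^{6}$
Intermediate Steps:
$L{\left(W,Z \right)} = \frac{124 + Z}{W + Z}$
$\left(j{\left(169,-203 \right)} + L{\left(159,-95 \right)}\right) \left(-49554 + 27118\right) = \left(153 + \frac{124 - 95}{159 - 95}\right) \left(-49554 + 27118\right) = \left(153 + \frac{1}{64} \cdot 29\right) \left(-22436\right) = \left(153 + \frac{29}{64}\right) \left(-22436\right) = \frac{9821}{64} \left(-22436\right) = - \frac{55085989}{16}$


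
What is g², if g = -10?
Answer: 100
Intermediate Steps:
g² = (-10)² = 100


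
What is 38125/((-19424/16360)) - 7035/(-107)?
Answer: -8325240895/259796 ≈ -32045.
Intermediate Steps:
38125/((-19424/16360)) - 7035/(-107) = 38125/((-19424*1/16360)) - 7035*(-1/107) = 38125/(-2428/2045) + 7035/107 = 38125*(-2045/2428) + 7035/107 = -77965625/2428 + 7035/107 = -8325240895/259796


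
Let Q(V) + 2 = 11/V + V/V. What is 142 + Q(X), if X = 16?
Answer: 2267/16 ≈ 141.69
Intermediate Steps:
Q(V) = -1 + 11/V (Q(V) = -2 + (11/V + V/V) = -2 + (11/V + 1) = -2 + (1 + 11/V) = -1 + 11/V)
142 + Q(X) = 142 + (11 - 1*16)/16 = 142 + (11 - 16)/16 = 142 + (1/16)*(-5) = 142 - 5/16 = 2267/16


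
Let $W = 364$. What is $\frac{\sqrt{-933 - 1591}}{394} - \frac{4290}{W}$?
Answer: $- \frac{165}{14} + \frac{i \sqrt{631}}{197} \approx -11.786 + 0.12751 i$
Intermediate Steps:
$\frac{\sqrt{-933 - 1591}}{394} - \frac{4290}{W} = \frac{\sqrt{-933 - 1591}}{394} - \frac{4290}{364} = \sqrt{-2524} \cdot \frac{1}{394} - \frac{165}{14} = 2 i \sqrt{631} \cdot \frac{1}{394} - \frac{165}{14} = \frac{i \sqrt{631}}{197} - \frac{165}{14} = - \frac{165}{14} + \frac{i \sqrt{631}}{197}$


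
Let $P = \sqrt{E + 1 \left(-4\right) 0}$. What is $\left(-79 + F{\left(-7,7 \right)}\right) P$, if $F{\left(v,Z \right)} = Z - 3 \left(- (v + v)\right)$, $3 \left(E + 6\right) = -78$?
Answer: $- 456 i \sqrt{2} \approx - 644.88 i$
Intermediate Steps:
$E = -32$ ($E = -6 + \frac{1}{3} \left(-78\right) = -6 - 26 = -32$)
$P = 4 i \sqrt{2}$ ($P = \sqrt{-32 + 1 \left(-4\right) 0} = \sqrt{-32 - 0} = \sqrt{-32 + 0} = \sqrt{-32} = 4 i \sqrt{2} \approx 5.6569 i$)
$F{\left(v,Z \right)} = Z + 6 v$ ($F{\left(v,Z \right)} = Z - 3 \left(- 2 v\right) = Z + 6 v$)
$\left(-79 + F{\left(-7,7 \right)}\right) P = \left(-79 + \left(7 + 6 \left(-7\right)\right)\right) 4 i \sqrt{2} = \left(-79 + \left(7 - 42\right)\right) 4 i \sqrt{2} = \left(-79 - 35\right) 4 i \sqrt{2} = - 114 \cdot 4 i \sqrt{2} = - 456 i \sqrt{2}$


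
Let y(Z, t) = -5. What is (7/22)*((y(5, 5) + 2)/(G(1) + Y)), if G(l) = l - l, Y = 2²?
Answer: -21/88 ≈ -0.23864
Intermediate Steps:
Y = 4
G(l) = 0
(7/22)*((y(5, 5) + 2)/(G(1) + Y)) = (7/22)*((-5 + 2)/(0 + 4)) = (7*(1/22))*(-3/4) = 7*(-3*¼)/22 = (7/22)*(-¾) = -21/88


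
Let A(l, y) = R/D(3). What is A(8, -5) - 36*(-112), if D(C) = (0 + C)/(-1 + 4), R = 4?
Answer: 4036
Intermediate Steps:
D(C) = C/3
A(l, y) = 4 (A(l, y) = 4/(((⅓)*3)) = 4/1 = 4*1 = 4)
A(8, -5) - 36*(-112) = 4 - 36*(-112) = 4 + 4032 = 4036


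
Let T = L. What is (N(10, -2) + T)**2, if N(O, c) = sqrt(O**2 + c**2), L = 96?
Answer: 9320 + 384*sqrt(26) ≈ 11278.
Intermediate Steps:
T = 96
(N(10, -2) + T)**2 = (sqrt(10**2 + (-2)**2) + 96)**2 = (sqrt(100 + 4) + 96)**2 = (sqrt(104) + 96)**2 = (2*sqrt(26) + 96)**2 = (96 + 2*sqrt(26))**2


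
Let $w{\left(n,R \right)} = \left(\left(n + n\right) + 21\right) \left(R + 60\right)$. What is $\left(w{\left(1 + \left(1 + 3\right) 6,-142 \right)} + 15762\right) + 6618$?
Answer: $16558$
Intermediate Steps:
$w{\left(n,R \right)} = \left(21 + 2 n\right) \left(60 + R\right)$ ($w{\left(n,R \right)} = \left(2 n + 21\right) \left(60 + R\right) = \left(21 + 2 n\right) \left(60 + R\right)$)
$\left(w{\left(1 + \left(1 + 3\right) 6,-142 \right)} + 15762\right) + 6618 = \left(\left(1260 + 21 \left(-142\right) + 120 \left(1 + \left(1 + 3\right) 6\right) + 2 \left(-142\right) \left(1 + \left(1 + 3\right) 6\right)\right) + 15762\right) + 6618 = \left(\left(1260 - 2982 + 120 \left(1 + 4 \cdot 6\right) + 2 \left(-142\right) \left(1 + 4 \cdot 6\right)\right) + 15762\right) + 6618 = \left(\left(1260 - 2982 + 120 \left(1 + 24\right) + 2 \left(-142\right) \left(1 + 24\right)\right) + 15762\right) + 6618 = \left(\left(1260 - 2982 + 120 \cdot 25 + 2 \left(-142\right) 25\right) + 15762\right) + 6618 = \left(\left(1260 - 2982 + 3000 - 7100\right) + 15762\right) + 6618 = \left(-5822 + 15762\right) + 6618 = 9940 + 6618 = 16558$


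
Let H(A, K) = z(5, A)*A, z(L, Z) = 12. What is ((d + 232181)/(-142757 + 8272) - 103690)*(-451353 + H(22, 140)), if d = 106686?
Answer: 6290476034045013/134485 ≈ 4.6775e+10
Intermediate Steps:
H(A, K) = 12*A
((d + 232181)/(-142757 + 8272) - 103690)*(-451353 + H(22, 140)) = ((106686 + 232181)/(-142757 + 8272) - 103690)*(-451353 + 12*22) = (338867/(-134485) - 103690)*(-451353 + 264) = (338867*(-1/134485) - 103690)*(-451089) = (-338867/134485 - 103690)*(-451089) = -13945088517/134485*(-451089) = 6290476034045013/134485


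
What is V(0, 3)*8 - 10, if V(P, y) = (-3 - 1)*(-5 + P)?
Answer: 150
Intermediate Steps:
V(P, y) = 20 - 4*P (V(P, y) = -4*(-5 + P) = 20 - 4*P)
V(0, 3)*8 - 10 = (20 - 4*0)*8 - 10 = (20 + 0)*8 - 10 = 20*8 - 10 = 160 - 10 = 150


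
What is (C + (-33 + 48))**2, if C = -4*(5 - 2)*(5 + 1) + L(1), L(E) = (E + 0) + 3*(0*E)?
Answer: 3136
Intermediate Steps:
L(E) = E (L(E) = E + 3*0 = E + 0 = E)
C = -71 (C = -4*(5 - 2)*(5 + 1) + 1 = -12*6 + 1 = -4*18 + 1 = -72 + 1 = -71)
(C + (-33 + 48))**2 = (-71 + (-33 + 48))**2 = (-71 + 15)**2 = (-56)**2 = 3136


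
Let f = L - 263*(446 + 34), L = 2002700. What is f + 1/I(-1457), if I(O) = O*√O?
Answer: 1876460 + I*√1457/2122849 ≈ 1.8765e+6 + 1.7981e-5*I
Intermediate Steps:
I(O) = O^(3/2)
f = 1876460 (f = 2002700 - 263*(446 + 34) = 2002700 - 263*480 = 2002700 - 126240 = 1876460)
f + 1/I(-1457) = 1876460 + 1/((-1457)^(3/2)) = 1876460 + 1/(-1457*I*√1457) = 1876460 + I*√1457/2122849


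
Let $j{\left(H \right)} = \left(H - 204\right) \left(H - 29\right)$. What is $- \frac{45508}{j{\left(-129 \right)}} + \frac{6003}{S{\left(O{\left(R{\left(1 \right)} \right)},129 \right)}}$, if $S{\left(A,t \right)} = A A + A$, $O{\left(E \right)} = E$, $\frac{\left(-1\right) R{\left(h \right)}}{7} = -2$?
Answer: $\frac{51047527}{1841490} \approx 27.721$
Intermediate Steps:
$R{\left(h \right)} = 14$ ($R{\left(h \right)} = \left(-7\right) \left(-2\right) = 14$)
$S{\left(A,t \right)} = A + A^{2}$ ($S{\left(A,t \right)} = A^{2} + A = A + A^{2}$)
$j{\left(H \right)} = \left(-204 + H\right) \left(-29 + H\right)$
$- \frac{45508}{j{\left(-129 \right)}} + \frac{6003}{S{\left(O{\left(R{\left(1 \right)} \right)},129 \right)}} = - \frac{45508}{5916 + \left(-129\right)^{2} - -30057} + \frac{6003}{14 \left(1 + 14\right)} = - \frac{45508}{5916 + 16641 + 30057} + \frac{6003}{14 \cdot 15} = - \frac{45508}{52614} + \frac{6003}{210} = \left(-45508\right) \frac{1}{52614} + 6003 \cdot \frac{1}{210} = - \frac{22754}{26307} + \frac{2001}{70} = \frac{51047527}{1841490}$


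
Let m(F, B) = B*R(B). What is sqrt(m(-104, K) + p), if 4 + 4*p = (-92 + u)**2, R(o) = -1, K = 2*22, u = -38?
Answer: 2*sqrt(1045) ≈ 64.653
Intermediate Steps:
K = 44
m(F, B) = -B (m(F, B) = B*(-1) = -B)
p = 4224 (p = -1 + (-92 - 38)**2/4 = -1 + (1/4)*(-130)**2 = -1 + (1/4)*16900 = -1 + 4225 = 4224)
sqrt(m(-104, K) + p) = sqrt(-1*44 + 4224) = sqrt(-44 + 4224) = sqrt(4180) = 2*sqrt(1045)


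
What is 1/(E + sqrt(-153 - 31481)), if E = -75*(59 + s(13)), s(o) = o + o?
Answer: -6375/40672259 - I*sqrt(31634)/40672259 ≈ -0.00015674 - 4.373e-6*I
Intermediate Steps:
s(o) = 2*o
E = -6375 (E = -75*(59 + 2*13) = -75*(59 + 26) = -75*85 = -6375)
1/(E + sqrt(-153 - 31481)) = 1/(-6375 + sqrt(-153 - 31481)) = 1/(-6375 + sqrt(-31634)) = 1/(-6375 + I*sqrt(31634))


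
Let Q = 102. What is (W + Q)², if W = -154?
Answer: 2704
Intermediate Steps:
(W + Q)² = (-154 + 102)² = (-52)² = 2704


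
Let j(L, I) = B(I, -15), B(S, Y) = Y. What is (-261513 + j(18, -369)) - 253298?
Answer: -514826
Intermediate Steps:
j(L, I) = -15
(-261513 + j(18, -369)) - 253298 = (-261513 - 15) - 253298 = -261528 - 253298 = -514826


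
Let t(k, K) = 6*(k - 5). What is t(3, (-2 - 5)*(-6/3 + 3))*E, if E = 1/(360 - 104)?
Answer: -3/64 ≈ -0.046875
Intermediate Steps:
E = 1/256 ≈ 0.0039063
t(k, K) = -30 + 6*k (t(k, K) = 6*(-5 + k) = -30 + 6*k)
t(3, (-2 - 5)*(-6/3 + 3))*E = (-30 + 6*3)*(1/256) = (-30 + 18)*(1/256) = -12*1/256 = -3/64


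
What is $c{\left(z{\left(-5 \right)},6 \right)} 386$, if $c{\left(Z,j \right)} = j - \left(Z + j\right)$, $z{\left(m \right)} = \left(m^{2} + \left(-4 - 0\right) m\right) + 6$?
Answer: $-19686$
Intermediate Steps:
$z{\left(m \right)} = 6 + m^{2} - 4 m$ ($z{\left(m \right)} = \left(m^{2} + \left(-4 + 0\right) m\right) + 6 = \left(m^{2} - 4 m\right) + 6 = 6 + m^{2} - 4 m$)
$c{\left(Z,j \right)} = - Z$ ($c{\left(Z,j \right)} = j - \left(Z + j\right) = - Z$)
$c{\left(z{\left(-5 \right)},6 \right)} 386 = - (6 + \left(-5\right)^{2} - -20) 386 = - (6 + 25 + 20) 386 = \left(-1\right) 51 \cdot 386 = \left(-51\right) 386 = -19686$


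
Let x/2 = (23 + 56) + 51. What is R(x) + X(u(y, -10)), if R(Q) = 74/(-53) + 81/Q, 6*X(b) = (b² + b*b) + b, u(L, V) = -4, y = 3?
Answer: 148079/41340 ≈ 3.5820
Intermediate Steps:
X(b) = b²/3 + b/6 (X(b) = ((b² + b*b) + b)/6 = ((b² + b²) + b)/6 = (2*b² + b)/6 = (b + 2*b²)/6 = b²/3 + b/6)
x = 260 (x = 2*((23 + 56) + 51) = 2*(79 + 51) = 2*130 = 260)
R(Q) = -74/53 + 81/Q (R(Q) = 74*(-1/53) + 81/Q = -74/53 + 81/Q)
R(x) + X(u(y, -10)) = (-74/53 + 81/260) + (⅙)*(-4)*(1 + 2*(-4)) = (-74/53 + 81*(1/260)) + (⅙)*(-4)*(1 - 8) = (-74/53 + 81/260) + (⅙)*(-4)*(-7) = -14947/13780 + 14/3 = 148079/41340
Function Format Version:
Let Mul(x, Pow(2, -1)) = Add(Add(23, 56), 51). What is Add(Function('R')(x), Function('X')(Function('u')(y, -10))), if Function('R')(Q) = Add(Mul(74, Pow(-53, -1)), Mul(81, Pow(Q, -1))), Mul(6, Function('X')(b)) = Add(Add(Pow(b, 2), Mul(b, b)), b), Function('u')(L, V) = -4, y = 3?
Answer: Rational(148079, 41340) ≈ 3.5820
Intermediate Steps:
Function('X')(b) = Add(Mul(Rational(1, 3), Pow(b, 2)), Mul(Rational(1, 6), b)) (Function('X')(b) = Mul(Rational(1, 6), Add(Add(Pow(b, 2), Mul(b, b)), b)) = Mul(Rational(1, 6), Add(Add(Pow(b, 2), Pow(b, 2)), b)) = Mul(Rational(1, 6), Add(Mul(2, Pow(b, 2)), b)) = Mul(Rational(1, 6), Add(b, Mul(2, Pow(b, 2)))) = Add(Mul(Rational(1, 3), Pow(b, 2)), Mul(Rational(1, 6), b)))
x = 260 (x = Mul(2, Add(Add(23, 56), 51)) = Mul(2, Add(79, 51)) = Mul(2, 130) = 260)
Function('R')(Q) = Add(Rational(-74, 53), Mul(81, Pow(Q, -1))) (Function('R')(Q) = Add(Mul(74, Rational(-1, 53)), Mul(81, Pow(Q, -1))) = Add(Rational(-74, 53), Mul(81, Pow(Q, -1))))
Add(Function('R')(x), Function('X')(Function('u')(y, -10))) = Add(Add(Rational(-74, 53), Mul(81, Pow(260, -1))), Mul(Rational(1, 6), -4, Add(1, Mul(2, -4)))) = Add(Add(Rational(-74, 53), Mul(81, Rational(1, 260))), Mul(Rational(1, 6), -4, Add(1, -8))) = Add(Add(Rational(-74, 53), Rational(81, 260)), Mul(Rational(1, 6), -4, -7)) = Add(Rational(-14947, 13780), Rational(14, 3)) = Rational(148079, 41340)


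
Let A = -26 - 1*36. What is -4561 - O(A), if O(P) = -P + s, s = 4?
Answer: -4627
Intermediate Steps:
A = -62 (A = -26 - 36 = -62)
O(P) = 4 - P (O(P) = -P + 4 = 4 - P)
-4561 - O(A) = -4561 - (4 - 1*(-62)) = -4561 - (4 + 62) = -4561 - 1*66 = -4561 - 66 = -4627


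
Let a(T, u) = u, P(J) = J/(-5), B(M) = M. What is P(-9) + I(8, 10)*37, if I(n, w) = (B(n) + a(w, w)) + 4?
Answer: 4079/5 ≈ 815.80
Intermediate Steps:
P(J) = -J/5 (P(J) = J*(-1/5) = -J/5)
I(n, w) = 4 + n + w (I(n, w) = (n + w) + 4 = 4 + n + w)
P(-9) + I(8, 10)*37 = -1/5*(-9) + (4 + 8 + 10)*37 = 9/5 + 22*37 = 9/5 + 814 = 4079/5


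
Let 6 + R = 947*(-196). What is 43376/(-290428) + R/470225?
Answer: -18576286026/34141626575 ≈ -0.54410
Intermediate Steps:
R = -185618 (R = -6 + 947*(-196) = -6 - 185612 = -185618)
43376/(-290428) + R/470225 = 43376/(-290428) - 185618/470225 = 43376*(-1/290428) - 185618*1/470225 = -10844/72607 - 185618/470225 = -18576286026/34141626575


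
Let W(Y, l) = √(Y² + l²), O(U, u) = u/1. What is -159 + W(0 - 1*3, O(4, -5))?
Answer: -159 + √34 ≈ -153.17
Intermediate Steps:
O(U, u) = u (O(U, u) = u*1 = u)
-159 + W(0 - 1*3, O(4, -5)) = -159 + √((0 - 1*3)² + (-5)²) = -159 + √((0 - 3)² + 25) = -159 + √((-3)² + 25) = -159 + √(9 + 25) = -159 + √34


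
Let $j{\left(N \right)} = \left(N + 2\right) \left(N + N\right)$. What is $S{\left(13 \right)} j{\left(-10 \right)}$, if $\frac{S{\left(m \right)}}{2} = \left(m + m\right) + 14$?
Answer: $12800$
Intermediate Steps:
$j{\left(N \right)} = 2 N \left(2 + N\right)$ ($j{\left(N \right)} = \left(2 + N\right) 2 N = 2 N \left(2 + N\right)$)
$S{\left(m \right)} = 28 + 4 m$ ($S{\left(m \right)} = 2 \left(\left(m + m\right) + 14\right) = 2 \left(2 m + 14\right) = 2 \left(14 + 2 m\right) = 28 + 4 m$)
$S{\left(13 \right)} j{\left(-10 \right)} = \left(28 + 4 \cdot 13\right) 2 \left(-10\right) \left(2 - 10\right) = \left(28 + 52\right) 2 \left(-10\right) \left(-8\right) = 80 \cdot 160 = 12800$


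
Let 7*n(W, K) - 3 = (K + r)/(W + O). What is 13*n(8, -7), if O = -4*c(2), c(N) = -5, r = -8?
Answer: 897/196 ≈ 4.5765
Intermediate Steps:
O = 20 (O = -4*(-5) = 20)
n(W, K) = 3/7 + (-8 + K)/(7*(20 + W)) (n(W, K) = 3/7 + ((K - 8)/(W + 20))/7 = 3/7 + ((-8 + K)/(20 + W))/7 = 3/7 + (-8 + K)/(7*(20 + W)))
13*n(8, -7) = 13*((52 - 7 + 3*8)/(7*(20 + 8))) = 13*((⅐)*(52 - 7 + 24)/28) = 13*((⅐)*(1/28)*69) = 13*(69/196) = 897/196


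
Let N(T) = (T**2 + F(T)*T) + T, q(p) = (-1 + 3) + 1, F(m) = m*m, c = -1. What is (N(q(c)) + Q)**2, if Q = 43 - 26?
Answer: 3136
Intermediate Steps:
Q = 17
F(m) = m**2
q(p) = 3 (q(p) = 2 + 1 = 3)
N(T) = T + T**2 + T**3 (N(T) = (T**2 + T**2*T) + T = (T**2 + T**3) + T = T + T**2 + T**3)
(N(q(c)) + Q)**2 = (3*(1 + 3 + 3**2) + 17)**2 = (3*(1 + 3 + 9) + 17)**2 = (3*13 + 17)**2 = (39 + 17)**2 = 56**2 = 3136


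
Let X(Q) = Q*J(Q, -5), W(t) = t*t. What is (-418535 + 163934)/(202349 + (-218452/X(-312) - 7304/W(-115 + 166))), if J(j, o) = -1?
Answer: -1324434402/1048962623 ≈ -1.2626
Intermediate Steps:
W(t) = t**2
X(Q) = -Q (X(Q) = Q*(-1) = -Q)
(-418535 + 163934)/(202349 + (-218452/X(-312) - 7304/W(-115 + 166))) = (-418535 + 163934)/(202349 + (-218452/((-1*(-312))) - 7304/(-115 + 166)**2)) = -254601/(202349 + (-218452/312 - 7304/(51**2))) = -254601/(202349 + (-218452*1/312 - 7304/2601)) = -254601/(202349 + (-4201/6 - 7304*1/2601)) = -254601/(202349 + (-4201/6 - 7304/2601)) = -254601/(202349 - 3656875/5202) = -254601/1048962623/5202 = -254601*5202/1048962623 = -1324434402/1048962623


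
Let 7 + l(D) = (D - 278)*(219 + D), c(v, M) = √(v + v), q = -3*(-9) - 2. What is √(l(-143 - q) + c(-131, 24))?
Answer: √(-22753 + I*√262) ≈ 0.0536 + 150.84*I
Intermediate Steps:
q = 25 (q = 27 - 2 = 25)
c(v, M) = √2*√v (c(v, M) = √(2*v) = √2*√v)
l(D) = -7 + (-278 + D)*(219 + D) (l(D) = -7 + (D - 278)*(219 + D) = -7 + (-278 + D)*(219 + D))
√(l(-143 - q) + c(-131, 24)) = √((-60889 + (-143 - 1*25)² - 59*(-143 - 1*25)) + √2*√(-131)) = √((-60889 + (-143 - 25)² - 59*(-143 - 25)) + √2*(I*√131)) = √((-60889 + (-168)² - 59*(-168)) + I*√262) = √((-60889 + 28224 + 9912) + I*√262) = √(-22753 + I*√262)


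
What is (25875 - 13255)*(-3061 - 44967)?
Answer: -606113360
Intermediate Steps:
(25875 - 13255)*(-3061 - 44967) = 12620*(-48028) = -606113360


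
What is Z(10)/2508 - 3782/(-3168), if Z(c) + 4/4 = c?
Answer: 36037/30096 ≈ 1.1974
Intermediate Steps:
Z(c) = -1 + c
Z(10)/2508 - 3782/(-3168) = (-1 + 10)/2508 - 3782/(-3168) = 9*(1/2508) - 3782*(-1/3168) = 3/836 + 1891/1584 = 36037/30096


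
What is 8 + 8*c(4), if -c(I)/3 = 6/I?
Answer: -28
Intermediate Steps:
c(I) = -18/I
8 + 8*c(4) = 8 + 8*(-18/4) = 8 + 8*(-18*¼) = 8 + 8*(-9/2) = 8 - 36 = -28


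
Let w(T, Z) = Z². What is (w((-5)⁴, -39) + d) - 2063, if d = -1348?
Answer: -1890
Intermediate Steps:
(w((-5)⁴, -39) + d) - 2063 = ((-39)² - 1348) - 2063 = (1521 - 1348) - 2063 = 173 - 2063 = -1890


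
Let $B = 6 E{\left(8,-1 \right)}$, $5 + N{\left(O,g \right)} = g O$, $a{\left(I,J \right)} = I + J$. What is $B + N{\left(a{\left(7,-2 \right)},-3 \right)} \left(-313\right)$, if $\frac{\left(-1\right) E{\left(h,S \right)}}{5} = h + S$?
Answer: $6050$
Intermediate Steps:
$N{\left(O,g \right)} = -5 + O g$ ($N{\left(O,g \right)} = -5 + g O = -5 + O g$)
$E{\left(h,S \right)} = - 5 S - 5 h$ ($E{\left(h,S \right)} = - 5 \left(h + S\right) = - 5 \left(S + h\right) = - 5 S - 5 h$)
$B = -210$ ($B = 6 \left(\left(-5\right) \left(-1\right) - 40\right) = 6 \left(5 - 40\right) = 6 \left(-35\right) = -210$)
$B + N{\left(a{\left(7,-2 \right)},-3 \right)} \left(-313\right) = -210 + \left(-5 + \left(7 - 2\right) \left(-3\right)\right) \left(-313\right) = -210 + \left(-5 + 5 \left(-3\right)\right) \left(-313\right) = -210 + \left(-5 - 15\right) \left(-313\right) = -210 - -6260 = -210 + 6260 = 6050$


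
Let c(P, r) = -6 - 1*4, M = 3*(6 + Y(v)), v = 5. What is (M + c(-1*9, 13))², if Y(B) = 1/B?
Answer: 1849/25 ≈ 73.960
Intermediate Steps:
M = 93/5 (M = 3*(6 + 1/5) = 3*(6 + ⅕) = 3*(31/5) = 93/5 ≈ 18.600)
c(P, r) = -10 (c(P, r) = -6 - 4 = -10)
(M + c(-1*9, 13))² = (93/5 - 10)² = (43/5)² = 1849/25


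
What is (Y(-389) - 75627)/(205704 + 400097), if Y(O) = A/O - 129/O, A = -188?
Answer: -29418586/235656589 ≈ -0.12484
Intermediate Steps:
Y(O) = -317/O (Y(O) = -188/O - 129/O = -317/O)
(Y(-389) - 75627)/(205704 + 400097) = (-317/(-389) - 75627)/(205704 + 400097) = (-317*(-1/389) - 75627)/605801 = (317/389 - 75627)*(1/605801) = -29418586/389*1/605801 = -29418586/235656589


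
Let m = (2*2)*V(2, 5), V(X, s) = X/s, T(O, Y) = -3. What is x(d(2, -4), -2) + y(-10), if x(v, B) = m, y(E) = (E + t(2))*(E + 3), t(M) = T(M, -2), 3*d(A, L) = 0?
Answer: 463/5 ≈ 92.600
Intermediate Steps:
d(A, L) = 0 (d(A, L) = (1/3)*0 = 0)
t(M) = -3
y(E) = (-3 + E)*(3 + E) (y(E) = (E - 3)*(E + 3) = (-3 + E)*(3 + E))
m = 8/5 (m = (2*2)*(2/5) = 4*(2*(1/5)) = 4*(2/5) = 8/5 ≈ 1.6000)
x(v, B) = 8/5
x(d(2, -4), -2) + y(-10) = 8/5 + (-9 + (-10)**2) = 8/5 + (-9 + 100) = 8/5 + 91 = 463/5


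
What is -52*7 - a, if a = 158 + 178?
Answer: -700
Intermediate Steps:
a = 336
-52*7 - a = -52*7 - 1*336 = -364 - 336 = -700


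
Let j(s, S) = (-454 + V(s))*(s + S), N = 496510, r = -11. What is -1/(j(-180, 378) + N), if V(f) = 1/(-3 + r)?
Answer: -7/2846227 ≈ -2.4594e-6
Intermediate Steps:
V(f) = -1/14 (V(f) = 1/(-3 - 11) = 1/(-14) = -1/14)
j(s, S) = -6357*S/14 - 6357*s/14 (j(s, S) = (-454 - 1/14)*(s + S) = -6357*(S + s)/14 = -6357*S/14 - 6357*s/14)
-1/(j(-180, 378) + N) = -1/((-6357/14*378 - 6357/14*(-180)) + 496510) = -1/((-171639 + 572130/7) + 496510) = -1/(-629343/7 + 496510) = -1/2846227/7 = -1*7/2846227 = -7/2846227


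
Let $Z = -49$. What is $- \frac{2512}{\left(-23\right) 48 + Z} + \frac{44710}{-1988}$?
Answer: $- \frac{23278387}{1146082} \approx -20.311$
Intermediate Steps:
$- \frac{2512}{\left(-23\right) 48 + Z} + \frac{44710}{-1988} = - \frac{2512}{\left(-23\right) 48 - 49} + \frac{44710}{-1988} = - \frac{2512}{-1104 - 49} + 44710 \left(- \frac{1}{1988}\right) = - \frac{2512}{-1153} - \frac{22355}{994} = \left(-2512\right) \left(- \frac{1}{1153}\right) - \frac{22355}{994} = \frac{2512}{1153} - \frac{22355}{994} = - \frac{23278387}{1146082}$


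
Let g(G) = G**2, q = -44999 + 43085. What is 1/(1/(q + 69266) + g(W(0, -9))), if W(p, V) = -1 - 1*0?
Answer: 67352/67353 ≈ 0.99998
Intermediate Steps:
q = -1914
W(p, V) = -1 (W(p, V) = -1 + 0 = -1)
1/(1/(q + 69266) + g(W(0, -9))) = 1/(1/(-1914 + 69266) + (-1)**2) = 1/(1/67352 + 1) = 1/(67353/67352) = 67352/67353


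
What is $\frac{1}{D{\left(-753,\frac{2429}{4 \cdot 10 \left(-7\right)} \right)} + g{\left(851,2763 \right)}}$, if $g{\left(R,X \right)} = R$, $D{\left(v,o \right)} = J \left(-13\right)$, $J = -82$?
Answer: $\frac{1}{1917} \approx 0.00052165$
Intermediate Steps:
$D{\left(v,o \right)} = 1066$ ($D{\left(v,o \right)} = \left(-82\right) \left(-13\right) = 1066$)
$\frac{1}{D{\left(-753,\frac{2429}{4 \cdot 10 \left(-7\right)} \right)} + g{\left(851,2763 \right)}} = \frac{1}{1066 + 851} = \frac{1}{1917}$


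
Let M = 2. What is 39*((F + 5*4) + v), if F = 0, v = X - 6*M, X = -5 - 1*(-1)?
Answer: 156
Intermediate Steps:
X = -4 (X = -5 + 1 = -4)
v = -16 (v = -4 - 6*2 = -4 - 12 = -16)
39*((F + 5*4) + v) = 39*((0 + 5*4) - 16) = 39*((0 + 20) - 16) = 39*(20 - 16) = 39*4 = 156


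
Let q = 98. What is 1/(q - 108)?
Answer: -⅒ ≈ -0.10000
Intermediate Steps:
1/(q - 108) = 1/(98 - 108) = 1/(-10) = -⅒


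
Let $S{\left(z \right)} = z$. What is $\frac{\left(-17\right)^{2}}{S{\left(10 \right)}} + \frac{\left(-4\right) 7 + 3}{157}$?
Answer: $\frac{45123}{1570} \approx 28.741$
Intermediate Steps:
$\frac{\left(-17\right)^{2}}{S{\left(10 \right)}} + \frac{\left(-4\right) 7 + 3}{157} = \frac{\left(-17\right)^{2}}{10} + \frac{\left(-4\right) 7 + 3}{157} = 289 \cdot \frac{1}{10} + \left(-28 + 3\right) \frac{1}{157} = \frac{289}{10} - \frac{25}{157} = \frac{45123}{1570}$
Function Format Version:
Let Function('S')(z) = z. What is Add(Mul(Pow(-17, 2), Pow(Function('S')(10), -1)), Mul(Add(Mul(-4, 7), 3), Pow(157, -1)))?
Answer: Rational(45123, 1570) ≈ 28.741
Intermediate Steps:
Add(Mul(Pow(-17, 2), Pow(Function('S')(10), -1)), Mul(Add(Mul(-4, 7), 3), Pow(157, -1))) = Add(Mul(Pow(-17, 2), Pow(10, -1)), Mul(Add(Mul(-4, 7), 3), Pow(157, -1))) = Add(Mul(289, Rational(1, 10)), Mul(Add(-28, 3), Rational(1, 157))) = Add(Rational(289, 10), Mul(-25, Rational(1, 157))) = Add(Rational(289, 10), Rational(-25, 157)) = Rational(45123, 1570)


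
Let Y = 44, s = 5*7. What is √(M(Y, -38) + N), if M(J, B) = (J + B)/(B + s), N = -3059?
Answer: I*√3061 ≈ 55.326*I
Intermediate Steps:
s = 35
M(J, B) = (B + J)/(35 + B) (M(J, B) = (J + B)/(B + 35) = (B + J)/(35 + B))
√(M(Y, -38) + N) = √((-38 + 44)/(35 - 38) - 3059) = √(6/(-3) - 3059) = √(-⅓*6 - 3059) = √(-2 - 3059) = √(-3061) = I*√3061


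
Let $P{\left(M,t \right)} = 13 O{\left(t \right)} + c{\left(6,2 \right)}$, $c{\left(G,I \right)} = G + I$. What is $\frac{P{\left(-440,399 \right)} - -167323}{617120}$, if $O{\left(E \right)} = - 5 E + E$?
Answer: $\frac{146583}{617120} \approx 0.23753$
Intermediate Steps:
$O{\left(E \right)} = - 4 E$
$P{\left(M,t \right)} = 8 - 52 t$ ($P{\left(M,t \right)} = 13 \left(- 4 t\right) + \left(6 + 2\right) = - 52 t + 8 = 8 - 52 t$)
$\frac{P{\left(-440,399 \right)} - -167323}{617120} = \frac{\left(8 - 20748\right) - -167323}{617120} = \left(\left(8 - 20748\right) + 167323\right) \frac{1}{617120} = \left(-20740 + 167323\right) \frac{1}{617120} = 146583 \cdot \frac{1}{617120} = \frac{146583}{617120}$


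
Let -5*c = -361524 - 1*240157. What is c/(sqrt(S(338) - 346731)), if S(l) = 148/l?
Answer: -7821853*I*sqrt(58597465)/292987325 ≈ -204.36*I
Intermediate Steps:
c = 601681/5 (c = -(-361524 - 1*240157)/5 = -(-361524 - 240157)/5 = -1/5*(-601681) = 601681/5 ≈ 1.2034e+5)
c/(sqrt(S(338) - 346731)) = 601681/(5*(sqrt(148/338 - 346731))) = 601681/(5*(sqrt(148*(1/338) - 346731))) = 601681/(5*(sqrt(74/169 - 346731))) = 601681/(5*(sqrt(-58597465/169))) = 601681/(5*((I*sqrt(58597465)/13))) = 601681*(-13*I*sqrt(58597465)/58597465)/5 = -7821853*I*sqrt(58597465)/292987325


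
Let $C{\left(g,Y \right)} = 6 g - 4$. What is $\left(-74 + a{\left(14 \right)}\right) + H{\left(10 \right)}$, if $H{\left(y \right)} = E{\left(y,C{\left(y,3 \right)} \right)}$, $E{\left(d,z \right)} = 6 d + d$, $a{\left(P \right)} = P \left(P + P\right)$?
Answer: $388$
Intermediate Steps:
$a{\left(P \right)} = 2 P^{2}$ ($a{\left(P \right)} = P 2 P = 2 P^{2}$)
$C{\left(g,Y \right)} = -4 + 6 g$
$E{\left(d,z \right)} = 7 d$
$H{\left(y \right)} = 7 y$
$\left(-74 + a{\left(14 \right)}\right) + H{\left(10 \right)} = \left(-74 + 2 \cdot 14^{2}\right) + 7 \cdot 10 = \left(-74 + 2 \cdot 196\right) + 70 = \left(-74 + 392\right) + 70 = 318 + 70 = 388$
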